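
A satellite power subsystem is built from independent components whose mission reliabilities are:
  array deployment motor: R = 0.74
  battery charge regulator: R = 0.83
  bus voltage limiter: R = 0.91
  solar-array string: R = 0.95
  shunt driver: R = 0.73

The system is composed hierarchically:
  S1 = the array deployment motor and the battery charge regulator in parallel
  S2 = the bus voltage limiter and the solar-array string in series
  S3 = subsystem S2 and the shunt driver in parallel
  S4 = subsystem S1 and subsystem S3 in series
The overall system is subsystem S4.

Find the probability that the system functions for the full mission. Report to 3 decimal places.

Parallel (array deployment motor and battery charge regulator): 1 − (1 − 0.74000)(1 − 0.83000) = 0.95580
Series (bus voltage limiter and solar-array string): 0.91000 × 0.95000 = 0.86450
Parallel ([0.86450] and shunt driver): 1 − (1 − 0.86450)(1 − 0.73000) = 0.96342
Series ([0.95580] and [0.96342]): 0.95580 × 0.96342 = 0.921

0.921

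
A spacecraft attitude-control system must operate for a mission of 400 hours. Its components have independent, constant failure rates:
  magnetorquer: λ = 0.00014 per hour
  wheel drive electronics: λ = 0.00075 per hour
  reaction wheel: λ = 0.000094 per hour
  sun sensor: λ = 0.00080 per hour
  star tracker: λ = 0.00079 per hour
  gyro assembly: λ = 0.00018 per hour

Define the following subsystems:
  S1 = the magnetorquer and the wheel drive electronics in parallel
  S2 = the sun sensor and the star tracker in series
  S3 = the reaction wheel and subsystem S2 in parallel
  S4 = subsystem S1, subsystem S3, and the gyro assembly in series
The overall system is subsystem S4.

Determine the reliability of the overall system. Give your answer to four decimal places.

0.9015

R(magnetorquer) = exp(−0.00014 × 400) = 0.945539
R(wheel drive electronics) = exp(−0.00075 × 400) = 0.740818
R(reaction wheel) = exp(−0.000094 × 400) = 0.963098
R(sun sensor) = exp(−0.00080 × 400) = 0.726149
R(star tracker) = exp(−0.00079 × 400) = 0.729059
R(gyro assembly) = exp(−0.00018 × 400) = 0.930531
Parallel (magnetorquer and wheel drive electronics): 1 − (1 − 0.945539)(1 − 0.740818) = 0.985885
Series (sun sensor and star tracker): 0.726149 × 0.729059 = 0.529405
Parallel (reaction wheel and [0.529405]): 1 − (1 − 0.963098)(1 − 0.529405) = 0.982634
Series ([0.985885], [0.982634], and gyro assembly): 0.985885 × 0.982634 × 0.930531 = 0.9015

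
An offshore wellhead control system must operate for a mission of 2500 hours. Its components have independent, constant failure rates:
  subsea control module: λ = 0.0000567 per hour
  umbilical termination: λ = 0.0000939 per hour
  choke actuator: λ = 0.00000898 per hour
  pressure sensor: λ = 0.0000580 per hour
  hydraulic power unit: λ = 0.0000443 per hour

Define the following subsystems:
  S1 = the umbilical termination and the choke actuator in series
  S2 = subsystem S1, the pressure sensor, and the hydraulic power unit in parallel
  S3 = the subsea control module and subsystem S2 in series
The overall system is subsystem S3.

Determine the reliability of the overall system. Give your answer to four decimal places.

R(subsea control module) = exp(−0.0000567 × 2500) = 0.867838
R(umbilical termination) = exp(−0.0000939 × 2500) = 0.790769
R(choke actuator) = exp(−0.00000898 × 2500) = 0.977800
R(pressure sensor) = exp(−0.0000580 × 2500) = 0.865022
R(hydraulic power unit) = exp(−0.0000443 × 2500) = 0.895163
Series (umbilical termination and choke actuator): 0.790769 × 0.977800 = 0.773214
Parallel ([0.773214], pressure sensor, and hydraulic power unit): 1 − (1 − 0.773214)(1 − 0.865022)(1 − 0.895163) = 0.996791
Series (subsea control module and [0.996791]): 0.867838 × 0.996791 = 0.8651

0.8651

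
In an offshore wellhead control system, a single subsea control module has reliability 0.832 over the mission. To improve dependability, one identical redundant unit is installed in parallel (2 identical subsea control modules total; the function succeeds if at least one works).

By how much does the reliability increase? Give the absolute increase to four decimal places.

0.1398

R_before = 0.832
R_after = 1 − (1 − 0.832)^2 = 0.9718
ΔR = 0.9718 − 0.832 = 0.1398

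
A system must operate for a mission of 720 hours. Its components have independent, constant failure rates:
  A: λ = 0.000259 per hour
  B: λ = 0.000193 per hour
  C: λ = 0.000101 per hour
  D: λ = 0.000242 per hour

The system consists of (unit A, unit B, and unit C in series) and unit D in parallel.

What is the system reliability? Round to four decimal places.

0.9475

R(A) = exp(−0.000259 × 720) = 0.829875
R(B) = exp(−0.000193 × 720) = 0.870263
R(C) = exp(−0.000101 × 720) = 0.929861
R(D) = exp(−0.000242 × 720) = 0.840095
Series (A, B, and C): 0.829875 × 0.870263 × 0.929861 = 0.671554
Parallel ([0.671554] and D): 1 − (1 − 0.671554)(1 − 0.840095) = 0.9475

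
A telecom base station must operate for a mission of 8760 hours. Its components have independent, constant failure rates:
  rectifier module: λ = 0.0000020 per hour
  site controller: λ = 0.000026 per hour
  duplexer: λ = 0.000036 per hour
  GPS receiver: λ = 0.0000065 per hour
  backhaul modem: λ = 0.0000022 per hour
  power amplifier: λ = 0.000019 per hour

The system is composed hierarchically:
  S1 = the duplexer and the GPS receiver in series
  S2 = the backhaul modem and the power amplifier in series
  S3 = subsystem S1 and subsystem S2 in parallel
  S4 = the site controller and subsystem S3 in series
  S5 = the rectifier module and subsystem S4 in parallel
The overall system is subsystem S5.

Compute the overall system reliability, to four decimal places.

R(rectifier module) = exp(−0.0000020 × 8760) = 0.982633
R(site controller) = exp(−0.000026 × 8760) = 0.796315
R(duplexer) = exp(−0.000036 × 8760) = 0.729526
R(GPS receiver) = exp(−0.0000065 × 8760) = 0.944651
R(backhaul modem) = exp(−0.0000022 × 8760) = 0.980913
R(power amplifier) = exp(−0.000019 × 8760) = 0.846674
Series (duplexer and GPS receiver): 0.729526 × 0.944651 = 0.689147
Series (backhaul modem and power amplifier): 0.980913 × 0.846674 = 0.830514
Parallel ([0.689147] and [0.830514]): 1 − (1 − 0.689147)(1 − 0.830514) = 0.947315
Series (site controller and [0.947315]): 0.796315 × 0.947315 = 0.754361
Parallel (rectifier module and [0.754361]): 1 − (1 − 0.982633)(1 − 0.754361) = 0.9957

0.9957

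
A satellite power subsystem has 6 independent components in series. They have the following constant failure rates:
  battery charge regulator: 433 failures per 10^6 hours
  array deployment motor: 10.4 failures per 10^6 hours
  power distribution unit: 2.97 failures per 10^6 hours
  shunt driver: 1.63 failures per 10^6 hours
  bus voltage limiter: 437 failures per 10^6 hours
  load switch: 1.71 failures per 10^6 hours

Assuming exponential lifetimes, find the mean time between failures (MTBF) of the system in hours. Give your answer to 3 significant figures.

Series of exponential components: λ_sys = Σ λ_i
λ_sys = 0.000433 + 0.0000104 + 0.00000297 + 0.00000163 + 0.000437 + 0.00000171 = 8.8671e-04 /h
MTBF = 1 / λ_sys = 1130 h

1130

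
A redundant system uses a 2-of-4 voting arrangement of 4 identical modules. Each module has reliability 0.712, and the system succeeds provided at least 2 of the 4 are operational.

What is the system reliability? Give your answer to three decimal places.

0.925

R = Σ_{i=2}^{4} C(4,i) p^i (1−p)^{4−i} with p = 0.712
C(4,2)·0.712^2·0.288^2 = 0.25229
C(4,3)·0.712^3·0.288^1 = 0.41581
C(4,4)·0.712^4·0.288^0 = 0.25699
Sum = 0.925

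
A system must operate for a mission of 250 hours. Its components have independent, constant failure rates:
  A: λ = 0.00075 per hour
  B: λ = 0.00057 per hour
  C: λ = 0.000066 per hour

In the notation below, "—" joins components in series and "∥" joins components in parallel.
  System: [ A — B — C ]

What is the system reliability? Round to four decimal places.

0.7072

R(A) = exp(−0.00075 × 250) = 0.829029
R(B) = exp(−0.00057 × 250) = 0.867188
R(C) = exp(−0.000066 × 250) = 0.983635
Series (A, B, and C): 0.829029 × 0.867188 × 0.983635 = 0.7072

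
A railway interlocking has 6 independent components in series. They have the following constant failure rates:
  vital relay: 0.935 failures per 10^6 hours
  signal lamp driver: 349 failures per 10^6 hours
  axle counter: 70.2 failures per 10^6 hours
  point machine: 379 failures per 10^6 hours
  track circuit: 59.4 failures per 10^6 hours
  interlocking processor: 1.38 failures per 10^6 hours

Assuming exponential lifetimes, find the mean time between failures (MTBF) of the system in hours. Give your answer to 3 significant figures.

1160

Series of exponential components: λ_sys = Σ λ_i
λ_sys = 0.000000935 + 0.000349 + 0.0000702 + 0.000379 + 0.0000594 + 0.00000138 = 8.5992e-04 /h
MTBF = 1 / λ_sys = 1160 h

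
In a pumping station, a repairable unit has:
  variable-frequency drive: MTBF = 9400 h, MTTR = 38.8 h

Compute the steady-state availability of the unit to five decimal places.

0.99589

A(variable-frequency drive) = MTBF/(MTBF+MTTR) = 9400/(9400+38.8) = 0.99589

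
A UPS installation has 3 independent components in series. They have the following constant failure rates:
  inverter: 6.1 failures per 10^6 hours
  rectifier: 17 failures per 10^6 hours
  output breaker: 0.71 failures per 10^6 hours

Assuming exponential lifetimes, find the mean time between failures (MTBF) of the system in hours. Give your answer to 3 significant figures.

Series of exponential components: λ_sys = Σ λ_i
λ_sys = 0.0000061 + 0.000017 + 0.00000071 = 2.3810e-05 /h
MTBF = 1 / λ_sys = 42000 h

42000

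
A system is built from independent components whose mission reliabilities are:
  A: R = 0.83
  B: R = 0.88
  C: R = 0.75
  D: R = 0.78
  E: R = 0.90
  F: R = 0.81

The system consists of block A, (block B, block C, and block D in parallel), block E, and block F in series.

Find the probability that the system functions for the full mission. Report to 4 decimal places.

0.6011

Parallel (B, C, and D): 1 − (1 − 0.880000)(1 − 0.750000)(1 − 0.780000) = 0.993400
Series (A, [0.993400], E, and F): 0.830000 × 0.993400 × 0.900000 × 0.810000 = 0.6011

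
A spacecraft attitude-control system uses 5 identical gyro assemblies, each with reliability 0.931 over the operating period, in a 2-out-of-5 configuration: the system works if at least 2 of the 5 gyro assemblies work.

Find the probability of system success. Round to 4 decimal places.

R = Σ_{i=2}^{5} C(5,i) p^i (1−p)^{5−i} with p = 0.931
C(5,2)·0.931^2·0.069^3 = 0.002847
C(5,3)·0.931^3·0.069^2 = 0.038419
C(5,4)·0.931^4·0.069^1 = 0.259190
C(5,5)·0.931^5·0.069^0 = 0.699437
Sum = 0.9999

0.9999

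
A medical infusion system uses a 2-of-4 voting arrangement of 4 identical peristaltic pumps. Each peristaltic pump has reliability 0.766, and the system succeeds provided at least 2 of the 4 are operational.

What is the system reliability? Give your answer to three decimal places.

0.958

R = Σ_{i=2}^{4} C(4,i) p^i (1−p)^{4−i} with p = 0.766
C(4,2)·0.766^2·0.234^2 = 0.19277
C(4,3)·0.766^3·0.234^1 = 0.42069
C(4,4)·0.766^4·0.234^0 = 0.34428
Sum = 0.958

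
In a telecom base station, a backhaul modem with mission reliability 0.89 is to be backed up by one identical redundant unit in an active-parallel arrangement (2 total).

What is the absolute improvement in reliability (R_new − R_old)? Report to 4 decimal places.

0.0979

R_before = 0.89
R_after = 1 − (1 − 0.89)^2 = 0.9879
ΔR = 0.9879 − 0.89 = 0.0979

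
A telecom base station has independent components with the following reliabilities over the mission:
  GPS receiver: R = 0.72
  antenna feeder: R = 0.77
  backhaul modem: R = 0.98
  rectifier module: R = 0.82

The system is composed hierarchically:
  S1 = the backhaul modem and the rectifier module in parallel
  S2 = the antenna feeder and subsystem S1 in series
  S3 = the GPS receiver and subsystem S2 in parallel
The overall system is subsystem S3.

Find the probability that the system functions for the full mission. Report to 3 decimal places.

0.935

Parallel (backhaul modem and rectifier module): 1 − (1 − 0.98000)(1 − 0.82000) = 0.99640
Series (antenna feeder and [0.99640]): 0.77000 × 0.99640 = 0.76723
Parallel (GPS receiver and [0.76723]): 1 − (1 − 0.72000)(1 − 0.76723) = 0.935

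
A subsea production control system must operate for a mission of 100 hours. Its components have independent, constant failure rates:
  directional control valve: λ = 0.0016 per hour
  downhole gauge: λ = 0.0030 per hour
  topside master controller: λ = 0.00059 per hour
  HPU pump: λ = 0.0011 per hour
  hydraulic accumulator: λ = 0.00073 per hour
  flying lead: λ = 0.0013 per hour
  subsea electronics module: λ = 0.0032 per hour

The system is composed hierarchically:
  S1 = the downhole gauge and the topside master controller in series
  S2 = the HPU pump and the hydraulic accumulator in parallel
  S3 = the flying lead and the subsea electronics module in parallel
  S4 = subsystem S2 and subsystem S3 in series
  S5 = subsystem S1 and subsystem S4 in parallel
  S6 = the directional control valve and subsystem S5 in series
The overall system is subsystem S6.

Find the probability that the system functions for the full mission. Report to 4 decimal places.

0.8417

R(directional control valve) = exp(−0.0016 × 100) = 0.852144
R(downhole gauge) = exp(−0.0030 × 100) = 0.740818
R(topside master controller) = exp(−0.00059 × 100) = 0.942707
R(HPU pump) = exp(−0.0011 × 100) = 0.895834
R(hydraulic accumulator) = exp(−0.00073 × 100) = 0.929601
R(flying lead) = exp(−0.0013 × 100) = 0.878095
R(subsea electronics module) = exp(−0.0032 × 100) = 0.726149
Series (downhole gauge and topside master controller): 0.740818 × 0.942707 = 0.698374
Parallel (HPU pump and hydraulic accumulator): 1 − (1 − 0.895834)(1 − 0.929601) = 0.992667
Parallel (flying lead and subsea electronics module): 1 − (1 − 0.878095)(1 − 0.726149) = 0.966616
Series ([0.992667] and [0.966616]): 0.992667 × 0.966616 = 0.959528
Parallel ([0.698374] and [0.959528]): 1 − (1 − 0.698374)(1 − 0.959528) = 0.987793
Series (directional control valve and [0.987793]): 0.852144 × 0.987793 = 0.8417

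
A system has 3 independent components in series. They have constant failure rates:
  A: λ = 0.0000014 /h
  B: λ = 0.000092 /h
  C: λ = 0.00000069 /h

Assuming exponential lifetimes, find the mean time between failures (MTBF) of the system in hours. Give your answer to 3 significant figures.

10600

Series of exponential components: λ_sys = Σ λ_i
λ_sys = 0.0000014 + 0.000092 + 0.00000069 = 9.4090e-05 /h
MTBF = 1 / λ_sys = 10600 h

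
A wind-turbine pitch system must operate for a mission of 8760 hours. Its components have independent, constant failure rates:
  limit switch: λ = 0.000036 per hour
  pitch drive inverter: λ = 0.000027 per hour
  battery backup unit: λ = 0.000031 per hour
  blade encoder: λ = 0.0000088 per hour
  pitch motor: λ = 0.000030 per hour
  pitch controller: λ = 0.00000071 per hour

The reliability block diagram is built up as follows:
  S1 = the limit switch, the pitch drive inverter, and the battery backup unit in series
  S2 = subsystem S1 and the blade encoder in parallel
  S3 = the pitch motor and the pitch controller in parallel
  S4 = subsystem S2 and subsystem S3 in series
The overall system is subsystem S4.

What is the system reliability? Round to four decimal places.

0.9570

R(limit switch) = exp(−0.000036 × 8760) = 0.729526
R(pitch drive inverter) = exp(−0.000027 × 8760) = 0.789370
R(battery backup unit) = exp(−0.000031 × 8760) = 0.762190
R(blade encoder) = exp(−0.0000088 × 8760) = 0.925808
R(pitch motor) = exp(−0.000030 × 8760) = 0.768896
R(pitch controller) = exp(−0.00000071 × 8760) = 0.993800
Series (limit switch, pitch drive inverter, and battery backup unit): 0.729526 × 0.789370 × 0.762190 = 0.438919
Parallel ([0.438919] and blade encoder): 1 − (1 − 0.438919)(1 − 0.925808) = 0.958372
Parallel (pitch motor and pitch controller): 1 − (1 − 0.768896)(1 − 0.993800) = 0.998567
Series ([0.958372] and [0.998567]): 0.958372 × 0.998567 = 0.9570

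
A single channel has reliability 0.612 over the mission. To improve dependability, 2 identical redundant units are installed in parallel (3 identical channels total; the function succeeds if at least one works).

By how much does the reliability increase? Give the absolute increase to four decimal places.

R_before = 0.612
R_after = 1 − (1 − 0.612)^3 = 0.9416
ΔR = 0.9416 − 0.612 = 0.3296

0.3296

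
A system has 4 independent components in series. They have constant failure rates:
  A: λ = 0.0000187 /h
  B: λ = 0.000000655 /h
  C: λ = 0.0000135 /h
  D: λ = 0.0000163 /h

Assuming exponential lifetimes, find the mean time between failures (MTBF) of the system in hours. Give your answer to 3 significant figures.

20300

Series of exponential components: λ_sys = Σ λ_i
λ_sys = 0.0000187 + 0.000000655 + 0.0000135 + 0.0000163 = 4.9155e-05 /h
MTBF = 1 / λ_sys = 20300 h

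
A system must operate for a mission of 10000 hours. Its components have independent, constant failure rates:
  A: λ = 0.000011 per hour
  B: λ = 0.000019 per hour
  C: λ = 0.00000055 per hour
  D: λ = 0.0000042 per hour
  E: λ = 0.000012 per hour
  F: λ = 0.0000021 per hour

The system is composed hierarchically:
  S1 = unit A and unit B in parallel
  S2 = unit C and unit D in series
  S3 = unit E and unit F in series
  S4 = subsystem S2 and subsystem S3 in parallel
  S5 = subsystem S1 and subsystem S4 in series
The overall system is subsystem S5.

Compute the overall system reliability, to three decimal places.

0.976

R(A) = exp(−0.000011 × 10000) = 0.89583
R(B) = exp(−0.000019 × 10000) = 0.82696
R(C) = exp(−0.00000055 × 10000) = 0.99452
R(D) = exp(−0.0000042 × 10000) = 0.95887
R(E) = exp(−0.000012 × 10000) = 0.88692
R(F) = exp(−0.0000021 × 10000) = 0.97922
Parallel (A and B): 1 − (1 − 0.89583)(1 − 0.82696) = 0.98197
Series (C and D): 0.99452 × 0.95887 = 0.95362
Series (E and F): 0.88692 × 0.97922 = 0.86849
Parallel ([0.95362] and [0.86849]): 1 − (1 − 0.95362)(1 − 0.86849) = 0.99390
Series ([0.98197] and [0.99390]): 0.98197 × 0.99390 = 0.976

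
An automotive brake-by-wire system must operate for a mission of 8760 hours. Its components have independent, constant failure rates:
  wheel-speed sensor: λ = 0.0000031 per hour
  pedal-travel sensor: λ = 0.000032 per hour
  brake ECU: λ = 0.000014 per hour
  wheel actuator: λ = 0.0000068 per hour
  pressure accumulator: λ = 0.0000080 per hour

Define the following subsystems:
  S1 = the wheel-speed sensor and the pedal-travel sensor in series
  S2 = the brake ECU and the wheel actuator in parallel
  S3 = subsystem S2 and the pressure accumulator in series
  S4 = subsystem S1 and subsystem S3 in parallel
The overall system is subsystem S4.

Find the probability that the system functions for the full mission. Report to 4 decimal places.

R(wheel-speed sensor) = exp(−0.0000031 × 8760) = 0.973209
R(pedal-travel sensor) = exp(−0.000032 × 8760) = 0.755542
R(brake ECU) = exp(−0.000014 × 8760) = 0.884582
R(wheel actuator) = exp(−0.0000068 × 8760) = 0.942171
R(pressure accumulator) = exp(−0.0000080 × 8760) = 0.932319
Series (wheel-speed sensor and pedal-travel sensor): 0.973209 × 0.755542 = 0.735300
Parallel (brake ECU and wheel actuator): 1 − (1 − 0.884582)(1 − 0.942171) = 0.993325
Series ([0.993325] and pressure accumulator): 0.993325 × 0.932319 = 0.926096
Parallel ([0.735300] and [0.926096]): 1 − (1 − 0.735300)(1 − 0.926096) = 0.9804

0.9804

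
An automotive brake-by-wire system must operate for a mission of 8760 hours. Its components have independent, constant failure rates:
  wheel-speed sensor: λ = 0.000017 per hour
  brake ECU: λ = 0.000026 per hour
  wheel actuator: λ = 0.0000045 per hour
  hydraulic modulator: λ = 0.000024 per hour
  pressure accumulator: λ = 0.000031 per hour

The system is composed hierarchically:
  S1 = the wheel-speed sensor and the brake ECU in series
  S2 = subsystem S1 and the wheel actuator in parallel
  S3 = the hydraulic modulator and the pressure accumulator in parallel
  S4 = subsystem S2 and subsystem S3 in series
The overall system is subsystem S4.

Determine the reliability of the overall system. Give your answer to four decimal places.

R(wheel-speed sensor) = exp(−0.000017 × 8760) = 0.861638
R(brake ECU) = exp(−0.000026 × 8760) = 0.796315
R(wheel actuator) = exp(−0.0000045 × 8760) = 0.961347
R(hydraulic modulator) = exp(−0.000024 × 8760) = 0.810390
R(pressure accumulator) = exp(−0.000031 × 8760) = 0.762190
Series (wheel-speed sensor and brake ECU): 0.861638 × 0.796315 = 0.686135
Parallel ([0.686135] and wheel actuator): 1 − (1 − 0.686135)(1 − 0.961347) = 0.987868
Parallel (hydraulic modulator and pressure accumulator): 1 − (1 − 0.810390)(1 − 0.762190) = 0.954909
Series ([0.987868] and [0.954909]): 0.987868 × 0.954909 = 0.9433

0.9433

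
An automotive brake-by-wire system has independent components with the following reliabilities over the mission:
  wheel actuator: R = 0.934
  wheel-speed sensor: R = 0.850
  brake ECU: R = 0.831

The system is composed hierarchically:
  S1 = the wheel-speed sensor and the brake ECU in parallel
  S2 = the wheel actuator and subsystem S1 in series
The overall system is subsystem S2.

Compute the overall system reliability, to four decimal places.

0.9103

Parallel (wheel-speed sensor and brake ECU): 1 − (1 − 0.850000)(1 − 0.831000) = 0.974650
Series (wheel actuator and [0.974650]): 0.934000 × 0.974650 = 0.9103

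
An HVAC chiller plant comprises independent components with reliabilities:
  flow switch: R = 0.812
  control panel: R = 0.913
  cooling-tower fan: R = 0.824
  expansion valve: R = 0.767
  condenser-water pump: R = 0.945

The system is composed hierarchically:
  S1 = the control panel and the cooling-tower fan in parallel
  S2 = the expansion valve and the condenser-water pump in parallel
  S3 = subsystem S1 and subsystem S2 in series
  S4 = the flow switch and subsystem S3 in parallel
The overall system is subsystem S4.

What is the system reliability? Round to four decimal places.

0.9947

Parallel (control panel and cooling-tower fan): 1 − (1 − 0.913000)(1 − 0.824000) = 0.984688
Parallel (expansion valve and condenser-water pump): 1 − (1 − 0.767000)(1 − 0.945000) = 0.987185
Series ([0.984688] and [0.987185]): 0.984688 × 0.987185 = 0.972069
Parallel (flow switch and [0.972069]): 1 − (1 − 0.812000)(1 − 0.972069) = 0.9947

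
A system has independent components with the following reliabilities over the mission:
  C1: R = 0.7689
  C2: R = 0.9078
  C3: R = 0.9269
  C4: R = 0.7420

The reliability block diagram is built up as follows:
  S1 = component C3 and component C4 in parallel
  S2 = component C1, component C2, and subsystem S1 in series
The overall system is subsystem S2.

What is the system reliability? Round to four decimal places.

Parallel (C3 and C4): 1 − (1 − 0.926900)(1 − 0.742000) = 0.981140
Series (C1, C2, and [0.981140]): 0.768900 × 0.907800 × 0.981140 = 0.6848

0.6848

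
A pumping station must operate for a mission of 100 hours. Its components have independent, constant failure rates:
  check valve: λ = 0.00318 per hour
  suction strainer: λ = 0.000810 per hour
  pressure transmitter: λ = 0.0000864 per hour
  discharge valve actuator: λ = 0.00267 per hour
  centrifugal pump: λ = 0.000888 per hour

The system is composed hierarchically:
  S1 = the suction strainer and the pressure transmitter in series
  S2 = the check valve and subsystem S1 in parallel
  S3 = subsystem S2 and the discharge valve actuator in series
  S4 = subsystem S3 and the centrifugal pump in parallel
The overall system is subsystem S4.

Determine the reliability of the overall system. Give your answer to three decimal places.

0.979

R(check valve) = exp(−0.00318 × 100) = 0.72760
R(suction strainer) = exp(−0.000810 × 100) = 0.92219
R(pressure transmitter) = exp(−0.0000864 × 100) = 0.99140
R(discharge valve actuator) = exp(−0.00267 × 100) = 0.76567
R(centrifugal pump) = exp(−0.000888 × 100) = 0.91503
Series (suction strainer and pressure transmitter): 0.92219 × 0.99140 = 0.91426
Parallel (check valve and [0.91426]): 1 − (1 − 0.72760)(1 − 0.91426) = 0.97664
Series ([0.97664] and discharge valve actuator): 0.97664 × 0.76567 = 0.74778
Parallel ([0.74778] and centrifugal pump): 1 − (1 − 0.74778)(1 − 0.91503) = 0.979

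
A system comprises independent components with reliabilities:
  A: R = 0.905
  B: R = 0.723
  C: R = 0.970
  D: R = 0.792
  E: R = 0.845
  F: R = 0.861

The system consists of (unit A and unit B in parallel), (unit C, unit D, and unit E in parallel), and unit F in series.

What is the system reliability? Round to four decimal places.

0.8375

Parallel (A and B): 1 − (1 − 0.905000)(1 − 0.723000) = 0.973685
Parallel (C, D, and E): 1 − (1 − 0.970000)(1 − 0.792000)(1 − 0.845000) = 0.999033
Series ([0.973685], [0.999033], and F): 0.973685 × 0.999033 × 0.861000 = 0.8375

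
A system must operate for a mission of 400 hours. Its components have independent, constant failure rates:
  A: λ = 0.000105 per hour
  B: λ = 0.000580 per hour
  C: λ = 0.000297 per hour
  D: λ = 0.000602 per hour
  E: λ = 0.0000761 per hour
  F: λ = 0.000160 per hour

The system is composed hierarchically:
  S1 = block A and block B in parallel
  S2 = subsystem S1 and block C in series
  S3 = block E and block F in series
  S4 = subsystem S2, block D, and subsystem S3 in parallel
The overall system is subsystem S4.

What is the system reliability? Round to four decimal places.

R(A) = exp(−0.000105 × 400) = 0.958870
R(B) = exp(−0.000580 × 400) = 0.792946
R(C) = exp(−0.000297 × 400) = 0.887985
R(D) = exp(−0.000602 × 400) = 0.785999
R(E) = exp(−0.0000761 × 400) = 0.970019
R(F) = exp(−0.000160 × 400) = 0.938005
Parallel (A and B): 1 − (1 − 0.958870)(1 − 0.792946) = 0.991484
Series ([0.991484] and C): 0.991484 × 0.887985 = 0.880423
Series (E and F): 0.970019 × 0.938005 = 0.909883
Parallel ([0.880423], D, and [0.909883]): 1 − (1 − 0.880423)(1 − 0.785999)(1 − 0.909883) = 0.9977

0.9977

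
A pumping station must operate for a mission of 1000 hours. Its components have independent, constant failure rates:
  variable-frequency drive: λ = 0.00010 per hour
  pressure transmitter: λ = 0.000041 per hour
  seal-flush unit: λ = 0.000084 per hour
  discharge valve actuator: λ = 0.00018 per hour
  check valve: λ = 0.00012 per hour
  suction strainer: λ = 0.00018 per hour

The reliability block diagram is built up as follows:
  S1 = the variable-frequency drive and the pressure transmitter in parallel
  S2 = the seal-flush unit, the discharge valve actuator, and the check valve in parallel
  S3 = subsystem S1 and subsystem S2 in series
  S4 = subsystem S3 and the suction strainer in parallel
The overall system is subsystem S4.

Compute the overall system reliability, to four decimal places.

R(variable-frequency drive) = exp(−0.00010 × 1000) = 0.904837
R(pressure transmitter) = exp(−0.000041 × 1000) = 0.959829
R(seal-flush unit) = exp(−0.000084 × 1000) = 0.919431
R(discharge valve actuator) = exp(−0.00018 × 1000) = 0.835270
R(check valve) = exp(−0.00012 × 1000) = 0.886920
R(suction strainer) = exp(−0.00018 × 1000) = 0.835270
Parallel (variable-frequency drive and pressure transmitter): 1 − (1 − 0.904837)(1 − 0.959829) = 0.996177
Parallel (seal-flush unit, discharge valve actuator, and check valve): 1 − (1 − 0.919431)(1 − 0.835270)(1 − 0.886920) = 0.998499
Series ([0.996177] and [0.998499]): 0.996177 × 0.998499 = 0.994682
Parallel ([0.994682] and suction strainer): 1 − (1 − 0.994682)(1 − 0.835270) = 0.9991

0.9991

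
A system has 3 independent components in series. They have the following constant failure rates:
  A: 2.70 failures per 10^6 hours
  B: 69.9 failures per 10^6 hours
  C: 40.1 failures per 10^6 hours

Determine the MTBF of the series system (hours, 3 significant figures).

Series of exponential components: λ_sys = Σ λ_i
λ_sys = 0.00000270 + 0.0000699 + 0.0000401 = 1.1270e-04 /h
MTBF = 1 / λ_sys = 8870 h

8870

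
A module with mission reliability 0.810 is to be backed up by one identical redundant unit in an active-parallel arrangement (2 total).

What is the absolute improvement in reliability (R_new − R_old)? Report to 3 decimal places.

R_before = 0.810
R_after = 1 − (1 − 0.810)^2 = 0.964
ΔR = 0.964 − 0.810 = 0.154

0.154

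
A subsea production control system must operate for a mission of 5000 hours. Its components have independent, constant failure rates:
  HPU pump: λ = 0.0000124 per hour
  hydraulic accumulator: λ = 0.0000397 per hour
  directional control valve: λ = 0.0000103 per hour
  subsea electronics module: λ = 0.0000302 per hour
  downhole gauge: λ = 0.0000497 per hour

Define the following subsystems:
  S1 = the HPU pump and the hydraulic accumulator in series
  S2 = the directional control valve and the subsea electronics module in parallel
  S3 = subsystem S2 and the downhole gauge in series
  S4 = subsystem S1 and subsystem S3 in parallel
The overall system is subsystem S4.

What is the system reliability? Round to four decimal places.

0.9483

R(HPU pump) = exp(−0.0000124 × 5000) = 0.939883
R(hydraulic accumulator) = exp(−0.0000397 × 5000) = 0.819960
R(directional control valve) = exp(−0.0000103 × 5000) = 0.949804
R(subsea electronics module) = exp(−0.0000302 × 5000) = 0.859848
R(downhole gauge) = exp(−0.0000497 × 5000) = 0.779970
Series (HPU pump and hydraulic accumulator): 0.939883 × 0.819960 = 0.770666
Parallel (directional control valve and subsea electronics module): 1 − (1 − 0.949804)(1 − 0.859848) = 0.992965
Series ([0.992965] and downhole gauge): 0.992965 × 0.779970 = 0.774483
Parallel ([0.770666] and [0.774483]): 1 − (1 − 0.770666)(1 − 0.774483) = 0.9483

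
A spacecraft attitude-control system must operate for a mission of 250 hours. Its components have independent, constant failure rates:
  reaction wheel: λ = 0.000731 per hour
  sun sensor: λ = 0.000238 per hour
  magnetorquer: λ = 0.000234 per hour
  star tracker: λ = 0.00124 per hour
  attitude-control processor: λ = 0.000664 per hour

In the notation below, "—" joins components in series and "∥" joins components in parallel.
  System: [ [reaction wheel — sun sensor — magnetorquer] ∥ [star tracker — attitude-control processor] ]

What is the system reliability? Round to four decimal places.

0.9016

R(reaction wheel) = exp(−0.000731 × 250) = 0.832976
R(sun sensor) = exp(−0.000238 × 250) = 0.942236
R(magnetorquer) = exp(−0.000234 × 250) = 0.943178
R(star tracker) = exp(−0.00124 × 250) = 0.733447
R(attitude-control processor) = exp(−0.000664 × 250) = 0.847046
Series (reaction wheel, sun sensor, and magnetorquer): 0.832976 × 0.942236 × 0.943178 = 0.740263
Series (star tracker and attitude-control processor): 0.733447 × 0.847046 = 0.621263
Parallel ([0.740263] and [0.621263]): 1 − (1 − 0.740263)(1 − 0.621263) = 0.9016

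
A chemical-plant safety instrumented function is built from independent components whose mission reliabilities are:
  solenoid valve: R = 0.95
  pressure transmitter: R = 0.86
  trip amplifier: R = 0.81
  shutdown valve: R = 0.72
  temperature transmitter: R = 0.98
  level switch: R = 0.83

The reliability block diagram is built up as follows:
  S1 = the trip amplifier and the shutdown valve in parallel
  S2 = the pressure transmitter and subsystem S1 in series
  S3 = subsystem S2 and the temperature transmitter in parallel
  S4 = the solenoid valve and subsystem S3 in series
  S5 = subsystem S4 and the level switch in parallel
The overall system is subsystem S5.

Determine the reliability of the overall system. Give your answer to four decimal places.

Parallel (trip amplifier and shutdown valve): 1 − (1 − 0.810000)(1 − 0.720000) = 0.946800
Series (pressure transmitter and [0.946800]): 0.860000 × 0.946800 = 0.814248
Parallel ([0.814248] and temperature transmitter): 1 − (1 − 0.814248)(1 − 0.980000) = 0.996285
Series (solenoid valve and [0.996285]): 0.950000 × 0.996285 = 0.946471
Parallel ([0.946471] and level switch): 1 − (1 − 0.946471)(1 − 0.830000) = 0.9909

0.9909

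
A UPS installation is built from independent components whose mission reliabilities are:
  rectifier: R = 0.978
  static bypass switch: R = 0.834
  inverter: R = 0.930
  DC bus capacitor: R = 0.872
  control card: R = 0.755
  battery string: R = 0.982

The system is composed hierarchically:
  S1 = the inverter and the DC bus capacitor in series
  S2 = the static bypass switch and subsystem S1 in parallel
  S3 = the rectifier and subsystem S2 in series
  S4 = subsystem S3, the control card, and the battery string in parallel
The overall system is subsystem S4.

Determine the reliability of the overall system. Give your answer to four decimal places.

Series (inverter and DC bus capacitor): 0.930000 × 0.872000 = 0.810960
Parallel (static bypass switch and [0.810960]): 1 − (1 − 0.834000)(1 − 0.810960) = 0.968619
Series (rectifier and [0.968619]): 0.978000 × 0.968619 = 0.947309
Parallel ([0.947309], control card, and battery string): 1 − (1 − 0.947309)(1 − 0.755000)(1 − 0.982000) = 0.9998

0.9998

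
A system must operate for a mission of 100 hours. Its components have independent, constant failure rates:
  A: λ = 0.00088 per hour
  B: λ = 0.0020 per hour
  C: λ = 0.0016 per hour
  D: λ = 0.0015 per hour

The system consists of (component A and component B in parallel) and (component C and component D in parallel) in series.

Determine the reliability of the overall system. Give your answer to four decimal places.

R(A) = exp(−0.00088 × 100) = 0.915761
R(B) = exp(−0.0020 × 100) = 0.818731
R(C) = exp(−0.0016 × 100) = 0.852144
R(D) = exp(−0.0015 × 100) = 0.860708
Parallel (A and B): 1 − (1 − 0.915761)(1 − 0.818731) = 0.984730
Parallel (C and D): 1 − (1 − 0.852144)(1 − 0.860708) = 0.979405
Series ([0.984730] and [0.979405]): 0.984730 × 0.979405 = 0.9644

0.9644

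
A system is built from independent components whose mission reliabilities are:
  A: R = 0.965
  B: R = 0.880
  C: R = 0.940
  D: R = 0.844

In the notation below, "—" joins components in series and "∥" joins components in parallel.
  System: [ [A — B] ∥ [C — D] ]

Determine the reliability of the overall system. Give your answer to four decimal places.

Series (A and B): 0.965000 × 0.880000 = 0.849200
Series (C and D): 0.940000 × 0.844000 = 0.793360
Parallel ([0.849200] and [0.793360]): 1 − (1 − 0.849200)(1 − 0.793360) = 0.9688

0.9688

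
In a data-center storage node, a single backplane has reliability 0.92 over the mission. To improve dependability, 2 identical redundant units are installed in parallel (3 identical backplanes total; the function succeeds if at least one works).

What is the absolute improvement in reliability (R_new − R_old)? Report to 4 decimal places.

0.0795

R_before = 0.92
R_after = 1 − (1 − 0.92)^3 = 0.9995
ΔR = 0.9995 − 0.92 = 0.0795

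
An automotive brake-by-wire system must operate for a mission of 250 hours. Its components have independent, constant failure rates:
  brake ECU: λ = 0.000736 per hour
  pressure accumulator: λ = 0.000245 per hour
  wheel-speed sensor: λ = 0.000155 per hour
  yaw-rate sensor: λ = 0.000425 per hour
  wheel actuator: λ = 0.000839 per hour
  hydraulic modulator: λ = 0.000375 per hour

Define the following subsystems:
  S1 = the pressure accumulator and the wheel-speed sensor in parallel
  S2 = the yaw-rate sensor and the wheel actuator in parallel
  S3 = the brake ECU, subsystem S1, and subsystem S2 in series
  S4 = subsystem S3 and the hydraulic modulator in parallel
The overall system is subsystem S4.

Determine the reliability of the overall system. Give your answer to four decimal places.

0.9834

R(brake ECU) = exp(−0.000736 × 250) = 0.831936
R(pressure accumulator) = exp(−0.000245 × 250) = 0.940588
R(wheel-speed sensor) = exp(−0.000155 × 250) = 0.961991
R(yaw-rate sensor) = exp(−0.000425 × 250) = 0.899200
R(wheel actuator) = exp(−0.000839 × 250) = 0.810787
R(hydraulic modulator) = exp(−0.000375 × 250) = 0.910510
Parallel (pressure accumulator and wheel-speed sensor): 1 − (1 − 0.940588)(1 − 0.961991) = 0.997742
Parallel (yaw-rate sensor and wheel actuator): 1 − (1 − 0.899200)(1 − 0.810787) = 0.980927
Series (brake ECU, [0.997742], and [0.980927]): 0.831936 × 0.997742 × 0.980927 = 0.814226
Parallel ([0.814226] and hydraulic modulator): 1 − (1 − 0.814226)(1 − 0.910510) = 0.9834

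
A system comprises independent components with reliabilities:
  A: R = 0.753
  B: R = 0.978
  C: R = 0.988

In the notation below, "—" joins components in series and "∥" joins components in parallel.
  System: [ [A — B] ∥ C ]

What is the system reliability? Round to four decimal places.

0.9968

Series (A and B): 0.753000 × 0.978000 = 0.736434
Parallel ([0.736434] and C): 1 − (1 − 0.736434)(1 − 0.988000) = 0.9968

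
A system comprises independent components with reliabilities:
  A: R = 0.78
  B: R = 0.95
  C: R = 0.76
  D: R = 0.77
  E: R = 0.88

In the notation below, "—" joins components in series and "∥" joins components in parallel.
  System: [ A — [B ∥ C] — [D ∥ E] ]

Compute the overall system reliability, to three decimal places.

Parallel (B and C): 1 − (1 − 0.95000)(1 − 0.76000) = 0.98800
Parallel (D and E): 1 − (1 − 0.77000)(1 − 0.88000) = 0.97240
Series (A, [0.98800], and [0.97240]): 0.78000 × 0.98800 × 0.97240 = 0.749

0.749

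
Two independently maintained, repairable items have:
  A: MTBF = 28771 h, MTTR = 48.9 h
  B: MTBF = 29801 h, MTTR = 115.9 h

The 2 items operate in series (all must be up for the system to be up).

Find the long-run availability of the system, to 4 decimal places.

0.9944

A(A) = MTBF/(MTBF+MTTR) = 28771/(28771+48.9) = 0.998303
A(B) = MTBF/(MTBF+MTTR) = 29801/(29801+115.9) = 0.996126
Series availability: 0.998303 × 0.996126 = 0.9944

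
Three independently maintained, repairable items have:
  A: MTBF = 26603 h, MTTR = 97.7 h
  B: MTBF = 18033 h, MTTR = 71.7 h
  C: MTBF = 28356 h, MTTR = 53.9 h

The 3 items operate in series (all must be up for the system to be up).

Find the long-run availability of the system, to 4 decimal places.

A(A) = MTBF/(MTBF+MTTR) = 26603/(26603+97.7) = 0.996341
A(B) = MTBF/(MTBF+MTTR) = 18033/(18033+71.7) = 0.996040
A(C) = MTBF/(MTBF+MTTR) = 28356/(28356+53.9) = 0.998103
Series availability: 0.996341 × 0.996040 × 0.998103 = 0.9905

0.9905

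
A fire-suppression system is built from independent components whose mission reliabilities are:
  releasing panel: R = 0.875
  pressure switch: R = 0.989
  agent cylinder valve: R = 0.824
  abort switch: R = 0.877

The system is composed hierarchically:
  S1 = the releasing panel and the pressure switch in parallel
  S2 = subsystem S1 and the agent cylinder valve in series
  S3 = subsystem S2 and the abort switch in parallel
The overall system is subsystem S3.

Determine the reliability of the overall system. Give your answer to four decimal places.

0.9782

Parallel (releasing panel and pressure switch): 1 − (1 − 0.875000)(1 − 0.989000) = 0.998625
Series ([0.998625] and agent cylinder valve): 0.998625 × 0.824000 = 0.822867
Parallel ([0.822867] and abort switch): 1 − (1 − 0.822867)(1 − 0.877000) = 0.9782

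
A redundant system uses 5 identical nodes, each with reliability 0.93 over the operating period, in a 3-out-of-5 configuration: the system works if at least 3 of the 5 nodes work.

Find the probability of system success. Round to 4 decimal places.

0.9969

R = Σ_{i=3}^{5} C(5,i) p^i (1−p)^{5−i} with p = 0.93
C(5,3)·0.93^3·0.07^2 = 0.039413
C(5,4)·0.93^4·0.07^1 = 0.261818
C(5,5)·0.93^5·0.07^0 = 0.695688
Sum = 0.9969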